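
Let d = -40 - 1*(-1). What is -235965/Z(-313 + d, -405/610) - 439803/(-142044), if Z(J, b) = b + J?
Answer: 39124255659/58204220 ≈ 672.19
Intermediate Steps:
d = -39 (d = -40 + 1 = -39)
Z(J, b) = J + b
-235965/Z(-313 + d, -405/610) - 439803/(-142044) = -235965/((-313 - 39) - 405/610) - 439803/(-142044) = -235965/(-352 - 405*1/610) - 439803*(-1/142044) = -235965/(-352 - 81/122) + 20943/6764 = -235965/(-43025/122) + 20943/6764 = -235965*(-122/43025) + 20943/6764 = 5757546/8605 + 20943/6764 = 39124255659/58204220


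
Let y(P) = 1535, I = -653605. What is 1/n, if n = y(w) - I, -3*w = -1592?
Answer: 1/655140 ≈ 1.5264e-6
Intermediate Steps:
w = 1592/3 (w = -1/3*(-1592) = 1592/3 ≈ 530.67)
n = 655140 (n = 1535 - 1*(-653605) = 1535 + 653605 = 655140)
1/n = 1/655140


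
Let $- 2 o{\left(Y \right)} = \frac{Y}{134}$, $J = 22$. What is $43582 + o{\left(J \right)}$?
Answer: $\frac{5839977}{134} \approx 43582.0$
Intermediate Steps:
$o{\left(Y \right)} = - \frac{Y}{268}$ ($o{\left(Y \right)} = - \frac{Y \frac{1}{134}}{2} = - \frac{\frac{1}{134} Y}{2} = - \frac{Y}{268}$)
$43582 + o{\left(J \right)} = 43582 - \frac{11}{134} = \frac{5839977}{134}$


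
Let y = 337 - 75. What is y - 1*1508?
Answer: -1246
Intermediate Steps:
y = 262
y - 1*1508 = 262 - 1*1508 = 262 - 1508 = -1246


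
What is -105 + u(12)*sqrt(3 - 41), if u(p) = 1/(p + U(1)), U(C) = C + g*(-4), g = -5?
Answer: -105 + I*sqrt(38)/33 ≈ -105.0 + 0.1868*I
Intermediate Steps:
U(C) = 20 + C (U(C) = C - 5*(-4) = C + 20 = 20 + C)
u(p) = 1/(21 + p) (u(p) = 1/(p + (20 + 1)) = 1/(p + 21) = 1/(21 + p))
-105 + u(12)*sqrt(3 - 41) = -105 + sqrt(3 - 41)/(21 + 12) = -105 + sqrt(-38)/33 = -105 + (I*sqrt(38))/33 = -105 + I*sqrt(38)/33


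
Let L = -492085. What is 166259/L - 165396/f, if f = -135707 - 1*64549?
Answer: 572553909/1173130640 ≈ 0.48806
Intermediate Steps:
f = -200256 (f = -135707 - 64549 = -200256)
166259/L - 165396/f = 166259/(-492085) - 165396/(-200256) = 166259*(-1/492085) - 165396*(-1/200256) = -166259/492085 + 1969/2384 = 572553909/1173130640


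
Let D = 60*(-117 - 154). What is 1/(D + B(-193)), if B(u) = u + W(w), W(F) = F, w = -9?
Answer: -1/16462 ≈ -6.0746e-5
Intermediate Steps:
D = -16260 (D = 60*(-271) = -16260)
B(u) = -9 + u (B(u) = u - 9 = -9 + u)
1/(D + B(-193)) = 1/(-16260 + (-9 - 193)) = 1/(-16260 - 202) = 1/(-16462) = -1/16462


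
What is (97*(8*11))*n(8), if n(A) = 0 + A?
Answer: 68288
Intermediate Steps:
n(A) = A
(97*(8*11))*n(8) = (97*(8*11))*8 = (97*88)*8 = 8536*8 = 68288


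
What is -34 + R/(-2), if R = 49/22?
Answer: -1545/44 ≈ -35.114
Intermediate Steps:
R = 49/22 (R = 49*(1/22) = 49/22 ≈ 2.2273)
-34 + R/(-2) = -34 + (49/22)/(-2) = -34 - ½*49/22 = -34 - 49/44 = -1545/44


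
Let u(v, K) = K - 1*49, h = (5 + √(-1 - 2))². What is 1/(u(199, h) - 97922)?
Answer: -I/(10*√3 + 97949*I) ≈ -1.0209e-5 - 1.8053e-9*I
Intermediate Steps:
h = (5 + I*√3)² (h = (5 + √(-3))² = (5 + I*√3)² ≈ 22.0 + 17.32*I)
u(v, K) = -49 + K (u(v, K) = K - 49 = -49 + K)
1/(u(199, h) - 97922) = 1/((-49 + (5 + I*√3)²) - 97922) = 1/(-97971 + (5 + I*√3)²)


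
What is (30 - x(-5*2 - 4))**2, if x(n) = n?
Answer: 1936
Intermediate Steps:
(30 - x(-5*2 - 4))**2 = (30 - (-5*2 - 4))**2 = (30 - (-10 - 4))**2 = (30 - 1*(-14))**2 = (30 + 14)**2 = 44**2 = 1936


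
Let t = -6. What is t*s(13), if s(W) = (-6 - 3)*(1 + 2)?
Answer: 162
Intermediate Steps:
s(W) = -27 (s(W) = -9*3 = -27)
t*s(13) = -6*(-27) = 162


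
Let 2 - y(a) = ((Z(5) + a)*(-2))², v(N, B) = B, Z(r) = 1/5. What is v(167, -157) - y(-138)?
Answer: 1894909/25 ≈ 75796.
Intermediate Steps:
Z(r) = ⅕
y(a) = 2 - (-⅖ - 2*a)² (y(a) = 2 - ((⅕ + a)*(-2))² = 2 - (-⅖ - 2*a)²)
v(167, -157) - y(-138) = -157 - (2 - 4*(1 + 5*(-138))²/25) = -157 - (2 - 4*(1 - 690)²/25) = -157 - (2 - 4/25*(-689)²) = -157 - (2 - 4/25*474721) = -157 - (2 - 1898884/25) = -157 - 1*(-1898834/25) = -157 + 1898834/25 = 1894909/25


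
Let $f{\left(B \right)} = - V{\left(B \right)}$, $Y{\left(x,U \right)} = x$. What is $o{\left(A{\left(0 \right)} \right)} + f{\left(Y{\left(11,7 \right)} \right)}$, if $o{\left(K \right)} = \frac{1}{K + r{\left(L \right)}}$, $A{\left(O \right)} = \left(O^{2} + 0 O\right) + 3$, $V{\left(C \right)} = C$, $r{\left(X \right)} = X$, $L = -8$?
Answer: $- \frac{56}{5} \approx -11.2$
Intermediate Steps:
$A{\left(O \right)} = 3 + O^{2}$ ($A{\left(O \right)} = \left(O^{2} + 0\right) + 3 = O^{2} + 3 = 3 + O^{2}$)
$o{\left(K \right)} = \frac{1}{-8 + K}$ ($o{\left(K \right)} = \frac{1}{K - 8} = \frac{1}{-8 + K}$)
$f{\left(B \right)} = - B$
$o{\left(A{\left(0 \right)} \right)} + f{\left(Y{\left(11,7 \right)} \right)} = \frac{1}{-8 + \left(3 + 0^{2}\right)} - 11 = \frac{1}{-8 + \left(3 + 0\right)} - 11 = \frac{1}{-8 + 3} - 11 = \frac{1}{-5} - 11 = - \frac{1}{5} - 11 = - \frac{56}{5}$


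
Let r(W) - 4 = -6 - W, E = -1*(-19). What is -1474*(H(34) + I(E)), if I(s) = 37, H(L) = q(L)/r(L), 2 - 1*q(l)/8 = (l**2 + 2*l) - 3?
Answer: -4084454/9 ≈ -4.5383e+5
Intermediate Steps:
E = 19
r(W) = -2 - W (r(W) = 4 + (-6 - W) = -2 - W)
q(l) = 40 - 16*l - 8*l**2 (q(l) = 16 - 8*((l**2 + 2*l) - 3) = 16 - 8*(-3 + l**2 + 2*l) = 16 + (24 - 16*l - 8*l**2) = 40 - 16*l - 8*l**2)
H(L) = (40 - 16*L - 8*L**2)/(-2 - L)
-1474*(H(34) + I(E)) = -1474*(8*(-5 + 34**2 + 2*34)/(2 + 34) + 37) = -1474*(8*(-5 + 1156 + 68)/36 + 37) = -1474*(8*(1/36)*1219 + 37) = -1474*(2438/9 + 37) = -1474*2771/9 = -4084454/9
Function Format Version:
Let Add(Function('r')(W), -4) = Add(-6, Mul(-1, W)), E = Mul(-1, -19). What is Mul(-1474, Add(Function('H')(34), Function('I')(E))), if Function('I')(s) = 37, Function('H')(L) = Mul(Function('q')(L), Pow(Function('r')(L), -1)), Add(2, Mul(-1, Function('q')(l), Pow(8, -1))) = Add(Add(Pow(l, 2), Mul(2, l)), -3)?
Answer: Rational(-4084454, 9) ≈ -4.5383e+5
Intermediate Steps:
E = 19
Function('r')(W) = Add(-2, Mul(-1, W)) (Function('r')(W) = Add(4, Add(-6, Mul(-1, W))) = Add(-2, Mul(-1, W)))
Function('q')(l) = Add(40, Mul(-16, l), Mul(-8, Pow(l, 2))) (Function('q')(l) = Add(16, Mul(-8, Add(Add(Pow(l, 2), Mul(2, l)), -3))) = Add(16, Mul(-8, Add(-3, Pow(l, 2), Mul(2, l)))) = Add(16, Add(24, Mul(-16, l), Mul(-8, Pow(l, 2)))) = Add(40, Mul(-16, l), Mul(-8, Pow(l, 2))))
Function('H')(L) = Mul(Pow(Add(-2, Mul(-1, L)), -1), Add(40, Mul(-16, L), Mul(-8, Pow(L, 2)))) (Function('H')(L) = Mul(Add(40, Mul(-16, L), Mul(-8, Pow(L, 2))), Pow(Add(-2, Mul(-1, L)), -1)) = Mul(Pow(Add(-2, Mul(-1, L)), -1), Add(40, Mul(-16, L), Mul(-8, Pow(L, 2)))))
Mul(-1474, Add(Function('H')(34), Function('I')(E))) = Mul(-1474, Add(Mul(8, Pow(Add(2, 34), -1), Add(-5, Pow(34, 2), Mul(2, 34))), 37)) = Mul(-1474, Add(Mul(8, Pow(36, -1), Add(-5, 1156, 68)), 37)) = Mul(-1474, Add(Mul(8, Rational(1, 36), 1219), 37)) = Mul(-1474, Add(Rational(2438, 9), 37)) = Mul(-1474, Rational(2771, 9)) = Rational(-4084454, 9)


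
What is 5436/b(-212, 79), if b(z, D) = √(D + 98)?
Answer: 1812*√177/59 ≈ 408.59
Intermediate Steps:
b(z, D) = √(98 + D)
5436/b(-212, 79) = 5436/(√(98 + 79)) = 5436/(√177) = 5436*(√177/177) = 1812*√177/59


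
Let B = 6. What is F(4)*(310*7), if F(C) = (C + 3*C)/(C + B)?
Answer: 3472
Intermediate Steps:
F(C) = 4*C/(6 + C) (F(C) = (C + 3*C)/(C + 6) = (4*C)/(6 + C) = 4*C/(6 + C))
F(4)*(310*7) = (4*4/(6 + 4))*(310*7) = (4*4/10)*2170 = (4*4*(⅒))*2170 = (8/5)*2170 = 3472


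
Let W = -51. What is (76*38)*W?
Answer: -147288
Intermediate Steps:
(76*38)*W = (76*38)*(-51) = 2888*(-51) = -147288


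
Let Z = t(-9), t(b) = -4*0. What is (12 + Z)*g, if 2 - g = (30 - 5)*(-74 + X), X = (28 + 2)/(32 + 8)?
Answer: 21999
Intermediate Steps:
X = 3/4 (X = 30/40 = 30*(1/40) = 3/4 ≈ 0.75000)
t(b) = 0
Z = 0
g = 7333/4 (g = 2 - (30 - 5)*(-74 + 3/4) = 2 - 25*(-293)/4 = 2 - 1*(-7325/4) = 2 + 7325/4 = 7333/4 ≈ 1833.3)
(12 + Z)*g = (12 + 0)*(7333/4) = 12*(7333/4) = 21999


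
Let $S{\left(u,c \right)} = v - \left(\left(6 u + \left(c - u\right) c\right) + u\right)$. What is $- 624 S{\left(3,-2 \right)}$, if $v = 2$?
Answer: $18096$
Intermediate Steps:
$S{\left(u,c \right)} = 2 - 7 u - c \left(c - u\right)$ ($S{\left(u,c \right)} = 2 - \left(\left(6 u + \left(c - u\right) c\right) + u\right) = 2 - \left(\left(6 u + c \left(c - u\right)\right) + u\right) = 2 - \left(7 u + c \left(c - u\right)\right) = 2 - 7 u - c \left(c - u\right)$)
$- 624 S{\left(3,-2 \right)} = - 624 \left(2 - \left(-2\right)^{2} - 21 - 6\right) = - 624 \left(2 - 4 - 21 - 6\right) = \left(-624\right) \left(-29\right) = 18096$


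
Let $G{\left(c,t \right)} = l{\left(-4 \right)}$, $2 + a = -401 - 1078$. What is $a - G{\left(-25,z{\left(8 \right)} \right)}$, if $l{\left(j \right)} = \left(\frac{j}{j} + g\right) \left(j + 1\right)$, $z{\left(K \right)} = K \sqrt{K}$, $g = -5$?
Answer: $-1493$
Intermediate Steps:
$z{\left(K \right)} = K^{\frac{3}{2}}$
$a = -1481$ ($a = -2 - 1479 = -1481$)
$l{\left(j \right)} = -4 - 4 j$ ($l{\left(j \right)} = \left(\frac{j}{j} - 5\right) \left(j + 1\right) = \left(1 - 5\right) \left(1 + j\right) = - 4 \left(1 + j\right) = -4 - 4 j$)
$G{\left(c,t \right)} = 12$ ($G{\left(c,t \right)} = -4 - -16 = -4 + 16 = 12$)
$a - G{\left(-25,z{\left(8 \right)} \right)} = -1481 - 12 = -1493$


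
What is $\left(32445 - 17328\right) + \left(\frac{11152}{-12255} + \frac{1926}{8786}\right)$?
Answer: $\frac{813804872984}{53836215} \approx 15116.0$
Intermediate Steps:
$\left(32445 - 17328\right) + \left(\frac{11152}{-12255} + \frac{1926}{8786}\right) = 15117 + \left(11152 \left(- \frac{1}{12255}\right) + 1926 \cdot \frac{1}{8786}\right) = 15117 + \left(- \frac{11152}{12255} + \frac{963}{4393}\right) = 15117 - \frac{37189171}{53836215} = \frac{813804872984}{53836215}$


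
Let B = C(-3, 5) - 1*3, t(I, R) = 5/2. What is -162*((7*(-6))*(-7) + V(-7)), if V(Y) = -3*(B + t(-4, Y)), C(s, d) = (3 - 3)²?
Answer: -47871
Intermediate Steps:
C(s, d) = 0 (C(s, d) = 0² = 0)
t(I, R) = 5/2 (t(I, R) = 5*(½) = 5/2)
B = -3 (B = 0 - 1*3 = 0 - 3 = -3)
V(Y) = 3/2 (V(Y) = -3*(-3 + 5/2) = -3*(-½) = 3/2)
-162*((7*(-6))*(-7) + V(-7)) = -162*((7*(-6))*(-7) + 3/2) = -162*(-42*(-7) + 3/2) = -162*(294 + 3/2) = -162*591/2 = -47871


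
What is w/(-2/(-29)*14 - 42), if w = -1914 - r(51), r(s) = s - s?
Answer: 27753/595 ≈ 46.644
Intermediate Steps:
r(s) = 0
w = -1914 (w = -1914 - 1*0 = -1914 + 0 = -1914)
w/(-2/(-29)*14 - 42) = -1914/(-2/(-29)*14 - 42) = -1914/(-2*(-1/29)*14 - 42) = -1914/((2/29)*14 - 42) = -1914/(28/29 - 42) = -1914/(-1190/29) = -1914*(-29/1190) = 27753/595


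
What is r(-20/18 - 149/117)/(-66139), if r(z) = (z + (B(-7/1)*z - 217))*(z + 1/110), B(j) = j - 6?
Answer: -8319253/1229524010 ≈ -0.0067662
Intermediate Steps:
B(j) = -6 + j
r(z) = (-217 - 12*z)*(1/110 + z) (r(z) = (z + ((-6 - 7/1)*z - 217))*(z + 1/110) = (z + ((-6 - 7*1)*z - 217))*(z + 1/110) = (z + ((-6 - 7)*z - 217))*(1/110 + z) = (z + (-13*z - 217))*(1/110 + z) = (z + (-217 - 13*z))*(1/110 + z) = (-217 - 12*z)*(1/110 + z))
r(-20/18 - 149/117)/(-66139) = (-217/110 - 12*(-20/18 - 149/117)² - 11941*(-20/18 - 149/117)/55)/(-66139) = (-217/110 - 12*(-20*1/18 - 149*1/117)² - 11941*(-20*1/18 - 149*1/117)/55)*(-1/66139) = (-217/110 - 12*(-10/9 - 149/117)² - 11941*(-10/9 - 149/117)/55)*(-1/66139) = (-217/110 - 12*(-31/13)² - 11941/55*(-31/13))*(-1/66139) = (-217/110 - 12*961/169 + 370171/715)*(-1/66139) = (-217/110 - 11532/169 + 370171/715)*(-1/66139) = (8319253/18590)*(-1/66139) = -8319253/1229524010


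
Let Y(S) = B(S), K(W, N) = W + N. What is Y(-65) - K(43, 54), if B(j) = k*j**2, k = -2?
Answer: -8547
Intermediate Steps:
B(j) = -2*j**2
K(W, N) = N + W
Y(S) = -2*S**2
Y(-65) - K(43, 54) = -2*(-65)**2 - (54 + 43) = -2*4225 - 1*97 = -8450 - 97 = -8547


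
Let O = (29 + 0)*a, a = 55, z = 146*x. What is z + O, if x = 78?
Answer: 12983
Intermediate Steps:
z = 11388 (z = 146*78 = 11388)
O = 1595 (O = (29 + 0)*55 = 29*55 = 1595)
z + O = 11388 + 1595 = 12983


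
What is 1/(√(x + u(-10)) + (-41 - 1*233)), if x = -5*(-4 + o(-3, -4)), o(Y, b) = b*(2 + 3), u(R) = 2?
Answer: -137/37477 - √122/74954 ≈ -0.0038029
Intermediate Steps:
o(Y, b) = 5*b (o(Y, b) = b*5 = 5*b)
x = 120 (x = -5*(-4 + 5*(-4)) = -5*(-4 - 20) = -5*(-24) = 120)
1/(√(x + u(-10)) + (-41 - 1*233)) = 1/(√(120 + 2) + (-41 - 1*233)) = 1/(√122 + (-41 - 233)) = 1/(√122 - 274) = 1/(-274 + √122)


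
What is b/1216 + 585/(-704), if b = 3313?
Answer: 1583/836 ≈ 1.8935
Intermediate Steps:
b/1216 + 585/(-704) = 3313/1216 + 585/(-704) = 3313*(1/1216) + 585*(-1/704) = 3313/1216 - 585/704 = 1583/836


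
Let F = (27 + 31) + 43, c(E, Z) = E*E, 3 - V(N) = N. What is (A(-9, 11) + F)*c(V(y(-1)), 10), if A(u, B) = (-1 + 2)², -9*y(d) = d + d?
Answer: 21250/27 ≈ 787.04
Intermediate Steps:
y(d) = -2*d/9 (y(d) = -(d + d)/9 = -2*d/9)
V(N) = 3 - N
c(E, Z) = E²
F = 101 (F = 58 + 43 = 101)
A(u, B) = 1 (A(u, B) = 1² = 1)
(A(-9, 11) + F)*c(V(y(-1)), 10) = (1 + 101)*(3 - (-2)*(-1)/9)² = 102*(3 - 1*2/9)² = 102*(3 - 2/9)² = 102*(25/9)² = 102*(625/81) = 21250/27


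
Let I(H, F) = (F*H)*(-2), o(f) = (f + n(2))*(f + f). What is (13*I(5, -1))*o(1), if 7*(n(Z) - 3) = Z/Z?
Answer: 7540/7 ≈ 1077.1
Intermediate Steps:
n(Z) = 22/7 (n(Z) = 3 + (Z/Z)/7 = 3 + (⅐)*1 = 3 + ⅐ = 22/7)
o(f) = 2*f*(22/7 + f) (o(f) = (f + 22/7)*(f + f) = (22/7 + f)*(2*f) = 2*f*(22/7 + f))
I(H, F) = -2*F*H
(13*I(5, -1))*o(1) = (13*(-2*(-1)*5))*((2/7)*1*(22 + 7*1)) = (13*10)*((2/7)*1*(22 + 7)) = 130*((2/7)*1*29) = 130*(58/7) = 7540/7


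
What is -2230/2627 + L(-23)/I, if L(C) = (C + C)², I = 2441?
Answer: 115302/6412507 ≈ 0.017981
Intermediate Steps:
L(C) = 4*C² (L(C) = (2*C)² = 4*C²)
-2230/2627 + L(-23)/I = -2230/2627 + (4*(-23)²)/2441 = -2230*1/2627 + (4*529)*(1/2441) = -2230/2627 + 2116*(1/2441) = -2230/2627 + 2116/2441 = 115302/6412507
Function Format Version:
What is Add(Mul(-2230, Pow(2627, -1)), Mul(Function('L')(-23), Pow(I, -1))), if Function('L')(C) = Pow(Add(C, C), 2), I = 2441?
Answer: Rational(115302, 6412507) ≈ 0.017981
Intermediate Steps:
Function('L')(C) = Mul(4, Pow(C, 2)) (Function('L')(C) = Pow(Mul(2, C), 2) = Mul(4, Pow(C, 2)))
Add(Mul(-2230, Pow(2627, -1)), Mul(Function('L')(-23), Pow(I, -1))) = Add(Mul(-2230, Pow(2627, -1)), Mul(Mul(4, Pow(-23, 2)), Pow(2441, -1))) = Add(Mul(-2230, Rational(1, 2627)), Mul(Mul(4, 529), Rational(1, 2441))) = Add(Rational(-2230, 2627), Mul(2116, Rational(1, 2441))) = Add(Rational(-2230, 2627), Rational(2116, 2441)) = Rational(115302, 6412507)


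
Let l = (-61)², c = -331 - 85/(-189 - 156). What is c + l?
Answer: 233927/69 ≈ 3390.2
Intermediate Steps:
c = -22822/69 (c = -331 - 85/(-345) = -331 - 85*(-1/345) = -331 + 17/69 = -22822/69 ≈ -330.75)
l = 3721
c + l = -22822/69 + 3721 = 233927/69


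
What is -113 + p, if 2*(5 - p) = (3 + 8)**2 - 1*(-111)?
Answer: -224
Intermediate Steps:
p = -111 (p = 5 - ((3 + 8)**2 - 1*(-111))/2 = 5 - (11**2 + 111)/2 = 5 - (121 + 111)/2 = 5 - 1/2*232 = 5 - 116 = -111)
-113 + p = -113 - 111 = -224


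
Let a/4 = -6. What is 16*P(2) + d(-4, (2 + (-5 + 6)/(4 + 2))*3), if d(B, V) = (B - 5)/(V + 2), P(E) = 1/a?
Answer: -88/51 ≈ -1.7255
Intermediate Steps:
a = -24 (a = 4*(-6) = -24)
P(E) = -1/24 (P(E) = 1/(-24) = -1/24)
d(B, V) = (-5 + B)/(2 + V)
16*P(2) + d(-4, (2 + (-5 + 6)/(4 + 2))*3) = 16*(-1/24) + (-5 - 4)/(2 + (2 + (-5 + 6)/(4 + 2))*3) = -⅔ - 9/(2 + (2 + 1/6)*3) = -⅔ - 9/(2 + (2 + 1*(⅙))*3) = -⅔ - 9/(2 + (2 + ⅙)*3) = -⅔ - 9/(2 + (13/6)*3) = -⅔ - 9/(2 + 13/2) = -⅔ - 9/(17/2) = -⅔ + (2/17)*(-9) = -⅔ - 18/17 = -88/51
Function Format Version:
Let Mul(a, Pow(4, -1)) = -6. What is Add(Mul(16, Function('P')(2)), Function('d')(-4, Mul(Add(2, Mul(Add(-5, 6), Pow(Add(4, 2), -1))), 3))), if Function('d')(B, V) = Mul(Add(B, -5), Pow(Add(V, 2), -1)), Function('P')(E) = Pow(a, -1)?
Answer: Rational(-88, 51) ≈ -1.7255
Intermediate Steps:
a = -24 (a = Mul(4, -6) = -24)
Function('P')(E) = Rational(-1, 24) (Function('P')(E) = Pow(-24, -1) = Rational(-1, 24))
Function('d')(B, V) = Mul(Pow(Add(2, V), -1), Add(-5, B)) (Function('d')(B, V) = Mul(Add(-5, B), Pow(Add(2, V), -1)) = Mul(Pow(Add(2, V), -1), Add(-5, B)))
Add(Mul(16, Function('P')(2)), Function('d')(-4, Mul(Add(2, Mul(Add(-5, 6), Pow(Add(4, 2), -1))), 3))) = Add(Mul(16, Rational(-1, 24)), Mul(Pow(Add(2, Mul(Add(2, Mul(Add(-5, 6), Pow(Add(4, 2), -1))), 3)), -1), Add(-5, -4))) = Add(Rational(-2, 3), Mul(Pow(Add(2, Mul(Add(2, Mul(1, Pow(6, -1))), 3)), -1), -9)) = Add(Rational(-2, 3), Mul(Pow(Add(2, Mul(Add(2, Mul(1, Rational(1, 6))), 3)), -1), -9)) = Add(Rational(-2, 3), Mul(Pow(Add(2, Mul(Add(2, Rational(1, 6)), 3)), -1), -9)) = Add(Rational(-2, 3), Mul(Pow(Add(2, Mul(Rational(13, 6), 3)), -1), -9)) = Add(Rational(-2, 3), Mul(Pow(Add(2, Rational(13, 2)), -1), -9)) = Add(Rational(-2, 3), Mul(Pow(Rational(17, 2), -1), -9)) = Add(Rational(-2, 3), Mul(Rational(2, 17), -9)) = Add(Rational(-2, 3), Rational(-18, 17)) = Rational(-88, 51)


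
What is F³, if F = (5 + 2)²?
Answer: 117649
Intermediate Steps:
F = 49 (F = 7² = 49)
F³ = 49³ = 117649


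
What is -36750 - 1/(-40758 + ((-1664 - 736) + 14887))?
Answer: -1038959249/28271 ≈ -36750.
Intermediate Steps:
-36750 - 1/(-40758 + ((-1664 - 736) + 14887)) = -36750 - 1/(-40758 + (-2400 + 14887)) = -36750 - 1/(-40758 + 12487) = -36750 - 1/(-28271) = -36750 - 1*(-1/28271) = -36750 + 1/28271 = -1038959249/28271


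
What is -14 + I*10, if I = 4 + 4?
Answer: 66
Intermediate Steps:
I = 8
-14 + I*10 = -14 + 8*10 = -14 + 80 = 66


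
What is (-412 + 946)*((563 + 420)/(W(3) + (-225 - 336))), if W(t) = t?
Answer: -87487/93 ≈ -940.72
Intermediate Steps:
(-412 + 946)*((563 + 420)/(W(3) + (-225 - 336))) = (-412 + 946)*((563 + 420)/(3 + (-225 - 336))) = 534*(983/(3 - 561)) = 534*(983/(-558)) = 534*(983*(-1/558)) = 534*(-983/558) = -87487/93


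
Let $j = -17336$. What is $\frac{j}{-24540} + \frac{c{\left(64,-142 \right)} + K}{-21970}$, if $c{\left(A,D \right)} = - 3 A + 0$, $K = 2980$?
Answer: $\frac{1562272}{2695719} \approx 0.57954$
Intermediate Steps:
$c{\left(A,D \right)} = - 3 A$
$\frac{j}{-24540} + \frac{c{\left(64,-142 \right)} + K}{-21970} = - \frac{17336}{-24540} + \frac{\left(-3\right) 64 + 2980}{-21970} = \left(-17336\right) \left(- \frac{1}{24540}\right) + \left(-192 + 2980\right) \left(- \frac{1}{21970}\right) = \frac{4334}{6135} + 2788 \left(- \frac{1}{21970}\right) = \frac{4334}{6135} - \frac{1394}{10985} = \frac{1562272}{2695719}$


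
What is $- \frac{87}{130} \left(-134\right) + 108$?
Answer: $\frac{12849}{65} \approx 197.68$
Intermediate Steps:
$- \frac{87}{130} \left(-134\right) + 108 = \left(-87\right) \frac{1}{130} \left(-134\right) + 108 = \left(- \frac{87}{130}\right) \left(-134\right) + 108 = \frac{5829}{65} + 108 = \frac{12849}{65}$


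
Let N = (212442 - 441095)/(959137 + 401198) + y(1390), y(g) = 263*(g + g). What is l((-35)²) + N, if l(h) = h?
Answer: 996261513622/1360335 ≈ 7.3237e+5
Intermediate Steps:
y(g) = 526*g (y(g) = 263*(2*g) = 526*g)
N = 994595103247/1360335 (N = (212442 - 441095)/(959137 + 401198) + 526*1390 = -228653/1360335 + 731140 = 994595103247/1360335 ≈ 7.3114e+5)
l((-35)²) + N = (-35)² + 994595103247/1360335 = 1225 + 994595103247/1360335 = 996261513622/1360335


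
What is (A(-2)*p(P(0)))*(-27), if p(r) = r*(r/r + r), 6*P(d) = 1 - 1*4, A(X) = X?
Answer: -27/2 ≈ -13.500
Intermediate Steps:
P(d) = -1/2 (P(d) = (1 - 1*4)/6 = (1 - 4)/6 = (1/6)*(-3) = -1/2)
p(r) = r*(1 + r)
(A(-2)*p(P(0)))*(-27) = -(-1)*(1 - 1/2)*(-27) = -(-1)/2*(-27) = -2*(-1/4)*(-27) = (1/2)*(-27) = -27/2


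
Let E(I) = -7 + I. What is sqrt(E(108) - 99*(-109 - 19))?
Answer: sqrt(12773) ≈ 113.02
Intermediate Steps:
sqrt(E(108) - 99*(-109 - 19)) = sqrt((-7 + 108) - 99*(-109 - 19)) = sqrt(101 - 99*(-128)) = sqrt(101 + 12672) = sqrt(12773)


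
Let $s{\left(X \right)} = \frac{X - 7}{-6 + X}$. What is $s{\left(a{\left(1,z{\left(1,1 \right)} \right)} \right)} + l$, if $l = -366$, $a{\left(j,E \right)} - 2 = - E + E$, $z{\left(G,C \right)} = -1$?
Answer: $- \frac{1459}{4} \approx -364.75$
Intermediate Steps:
$a{\left(j,E \right)} = 2$ ($a{\left(j,E \right)} = 2 + \left(- E + E\right) = 2 + 0 = 2$)
$s{\left(X \right)} = \frac{-7 + X}{-6 + X}$
$s{\left(a{\left(1,z{\left(1,1 \right)} \right)} \right)} + l = \frac{-7 + 2}{-6 + 2} - 366 = \frac{1}{-4} \left(-5\right) - 366 = \left(- \frac{1}{4}\right) \left(-5\right) - 366 = \frac{5}{4} - 366 = - \frac{1459}{4}$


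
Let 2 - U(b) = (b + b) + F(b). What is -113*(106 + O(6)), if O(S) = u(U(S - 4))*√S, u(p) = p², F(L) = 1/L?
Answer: -11978 - 2825*√6/4 ≈ -13708.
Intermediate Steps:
U(b) = 2 - 1/b - 2*b (U(b) = 2 - ((b + b) + 1/b) = 2 - (2*b + 1/b) = 2 - (1/b + 2*b) = 2 + (-1/b - 2*b) = 2 - 1/b - 2*b)
O(S) = √S*(10 - 1/(-4 + S) - 2*S)² (O(S) = (2 - 1/(S - 4) - 2*(S - 4))²*√S = (2 - 1/(-4 + S) - 2*(-4 + S))²*√S = (2 - 1/(-4 + S) + (8 - 2*S))²*√S = (10 - 1/(-4 + S) - 2*S)²*√S = √S*(10 - 1/(-4 + S) - 2*S)²)
-113*(106 + O(6)) = -113*(106 + √6*(1 + 2*(-5 + 6)*(-4 + 6))²/(-4 + 6)²) = -113*(106 + √6*(1 + 2*1*2)²/2²) = -113*(106 + √6*(1 + 4)²*(¼)) = -113*(106 + √6*5²*(¼)) = -113*(106 + √6*25*(¼)) = -113*(106 + 25*√6/4) = -11978 - 2825*√6/4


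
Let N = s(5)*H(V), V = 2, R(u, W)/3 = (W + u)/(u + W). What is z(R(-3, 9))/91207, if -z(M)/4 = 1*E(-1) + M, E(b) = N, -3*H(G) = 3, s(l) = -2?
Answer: -20/91207 ≈ -0.00021928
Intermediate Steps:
R(u, W) = 3 (R(u, W) = 3*((W + u)/(u + W)) = 3*((W + u)/(W + u)) = 3*1 = 3)
H(G) = -1 (H(G) = -1/3*3 = -1)
N = 2 (N = -2*(-1) = 2)
E(b) = 2
z(M) = -8 - 4*M (z(M) = -4*(1*2 + M) = -4*(2 + M) = -8 - 4*M)
z(R(-3, 9))/91207 = (-8 - 4*3)/91207 = (-8 - 12)*(1/91207) = -20*1/91207 = -20/91207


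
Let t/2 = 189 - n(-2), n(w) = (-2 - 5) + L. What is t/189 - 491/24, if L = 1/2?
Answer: -27805/1512 ≈ -18.390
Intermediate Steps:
L = 1/2 ≈ 0.50000
n(w) = -13/2 (n(w) = (-2 - 5) + 1/2 = -7 + 1/2 = -13/2)
t = 391 (t = 2*(189 - 1*(-13/2)) = 2*(189 + 13/2) = 2*(391/2) = 391)
t/189 - 491/24 = 391/189 - 491/24 = -27805/1512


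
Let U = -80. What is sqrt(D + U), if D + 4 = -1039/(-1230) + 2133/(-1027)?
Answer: I*sqrt(21792179370)/15990 ≈ 9.2321*I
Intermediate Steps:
D = -83663/15990 (D = -4 + (-1039/(-1230) + 2133/(-1027)) = -4 + (-1039*(-1/1230) + 2133*(-1/1027)) = -4 + (1039/1230 - 27/13) = -4 - 19703/15990 = -83663/15990 ≈ -5.2322)
sqrt(D + U) = sqrt(-83663/15990 - 80) = sqrt(-1362863/15990) = I*sqrt(21792179370)/15990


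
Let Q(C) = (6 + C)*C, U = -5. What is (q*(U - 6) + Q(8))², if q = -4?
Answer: 24336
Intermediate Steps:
Q(C) = C*(6 + C)
(q*(U - 6) + Q(8))² = (-4*(-5 - 6) + 8*(6 + 8))² = (-4*(-11) + 8*14)² = (44 + 112)² = 156² = 24336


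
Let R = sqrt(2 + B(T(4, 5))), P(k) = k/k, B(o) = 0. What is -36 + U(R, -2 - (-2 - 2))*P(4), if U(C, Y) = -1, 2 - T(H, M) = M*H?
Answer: -37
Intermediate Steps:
T(H, M) = 2 - H*M (T(H, M) = 2 - M*H = 2 - H*M)
P(k) = 1
R = sqrt(2) (R = sqrt(2 + 0) = sqrt(2) ≈ 1.4142)
-36 + U(R, -2 - (-2 - 2))*P(4) = -36 - 1*1 = -36 - 1 = -37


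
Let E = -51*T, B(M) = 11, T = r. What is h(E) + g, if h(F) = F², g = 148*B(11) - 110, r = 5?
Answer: 66543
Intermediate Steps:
T = 5
g = 1518 (g = 148*11 - 110 = 1628 - 110 = 1518)
E = -255 (E = -51*5 = -255)
h(E) + g = (-255)² + 1518 = 65025 + 1518 = 66543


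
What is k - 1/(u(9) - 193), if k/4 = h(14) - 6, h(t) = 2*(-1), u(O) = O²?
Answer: -3583/112 ≈ -31.991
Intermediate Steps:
h(t) = -2
k = -32 (k = 4*(-2 - 6) = 4*(-8) = -32)
k - 1/(u(9) - 193) = -32 - 1/(9² - 193) = -32 - 1/(81 - 193) = -32 - 1/(-112) = -32 - 1*(-1/112) = -32 + 1/112 = -3583/112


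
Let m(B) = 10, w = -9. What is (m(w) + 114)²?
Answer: 15376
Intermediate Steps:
(m(w) + 114)² = (10 + 114)² = 124² = 15376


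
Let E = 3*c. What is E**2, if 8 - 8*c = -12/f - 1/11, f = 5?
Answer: 2996361/193600 ≈ 15.477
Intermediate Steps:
c = 577/440 (c = 1 - (-12/5 - 1/11)/8 = 1 - 1/8*(-137/55) = 1 + 137/440 = 577/440 ≈ 1.3114)
E = 1731/440 (E = 3*(577/440) = 1731/440 ≈ 3.9341)
E**2 = (1731/440)**2 = 2996361/193600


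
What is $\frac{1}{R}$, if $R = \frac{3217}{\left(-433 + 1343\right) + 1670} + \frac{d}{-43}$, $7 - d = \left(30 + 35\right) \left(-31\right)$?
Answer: $- \frac{2580}{118103} \approx -0.021845$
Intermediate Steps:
$d = 2022$ ($d = 7 - \left(30 + 35\right) \left(-31\right) = 7 - 65 \left(-31\right) = 7 - -2015 = 7 + 2015 = 2022$)
$R = - \frac{118103}{2580}$ ($R = \frac{3217}{\left(-433 + 1343\right) + 1670} + \frac{2022}{-43} = \frac{3217}{910 + 1670} + 2022 \left(- \frac{1}{43}\right) = \frac{3217}{2580} - \frac{2022}{43} = - \frac{118103}{2580} \approx -45.776$)
$\frac{1}{R} = \frac{1}{- \frac{118103}{2580}} = - \frac{2580}{118103}$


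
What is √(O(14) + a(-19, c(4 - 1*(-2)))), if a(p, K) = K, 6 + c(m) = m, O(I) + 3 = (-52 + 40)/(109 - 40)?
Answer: I*√1679/23 ≈ 1.7815*I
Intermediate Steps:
O(I) = -73/23 (O(I) = -3 + (-52 + 40)/(109 - 40) = -3 - 12/69 = -3 - 12*1/69 = -3 - 4/23 = -73/23)
c(m) = -6 + m
√(O(14) + a(-19, c(4 - 1*(-2)))) = √(-73/23 + (-6 + (4 - 1*(-2)))) = √(-73/23 + (-6 + (4 + 2))) = √(-73/23 + (-6 + 6)) = √(-73/23 + 0) = √(-73/23) = I*√1679/23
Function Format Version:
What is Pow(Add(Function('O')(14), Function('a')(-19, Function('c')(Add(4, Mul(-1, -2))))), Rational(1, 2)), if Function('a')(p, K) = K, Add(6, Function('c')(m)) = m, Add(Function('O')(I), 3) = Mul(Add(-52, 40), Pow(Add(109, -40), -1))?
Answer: Mul(Rational(1, 23), I, Pow(1679, Rational(1, 2))) ≈ Mul(1.7815, I)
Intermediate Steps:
Function('O')(I) = Rational(-73, 23) (Function('O')(I) = Add(-3, Mul(Add(-52, 40), Pow(Add(109, -40), -1))) = Add(-3, Mul(-12, Pow(69, -1))) = Add(-3, Mul(-12, Rational(1, 69))) = Add(-3, Rational(-4, 23)) = Rational(-73, 23))
Function('c')(m) = Add(-6, m)
Pow(Add(Function('O')(14), Function('a')(-19, Function('c')(Add(4, Mul(-1, -2))))), Rational(1, 2)) = Pow(Add(Rational(-73, 23), Add(-6, Add(4, Mul(-1, -2)))), Rational(1, 2)) = Pow(Add(Rational(-73, 23), Add(-6, Add(4, 2))), Rational(1, 2)) = Pow(Add(Rational(-73, 23), Add(-6, 6)), Rational(1, 2)) = Pow(Add(Rational(-73, 23), 0), Rational(1, 2)) = Pow(Rational(-73, 23), Rational(1, 2)) = Mul(Rational(1, 23), I, Pow(1679, Rational(1, 2)))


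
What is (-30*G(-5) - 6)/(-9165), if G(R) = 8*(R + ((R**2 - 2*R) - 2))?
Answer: 2242/3055 ≈ 0.73388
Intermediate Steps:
G(R) = -16 - 8*R + 8*R**2 (G(R) = 8*(R + (-2 + R**2 - 2*R)) = 8*(-2 + R**2 - R) = -16 - 8*R + 8*R**2)
(-30*G(-5) - 6)/(-9165) = (-30*(-16 - 8*(-5) + 8*(-5)**2) - 6)/(-9165) = (-30*(-16 + 40 + 8*25) - 6)*(-1/9165) = (-30*(-16 + 40 + 200) - 6)*(-1/9165) = (-30*224 - 6)*(-1/9165) = (-6720 - 6)*(-1/9165) = -6726*(-1/9165) = 2242/3055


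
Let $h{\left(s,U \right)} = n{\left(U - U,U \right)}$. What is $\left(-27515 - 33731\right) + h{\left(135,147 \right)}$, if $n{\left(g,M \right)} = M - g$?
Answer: $-61099$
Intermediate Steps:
$h{\left(s,U \right)} = U$ ($h{\left(s,U \right)} = U - \left(U - U\right) = U - 0 = U + 0 = U$)
$\left(-27515 - 33731\right) + h{\left(135,147 \right)} = \left(-27515 - 33731\right) + 147 = -61246 + 147 = -61099$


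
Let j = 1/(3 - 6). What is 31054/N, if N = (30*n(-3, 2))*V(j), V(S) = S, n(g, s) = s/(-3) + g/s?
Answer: 93162/65 ≈ 1433.3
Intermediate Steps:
n(g, s) = -s/3 + g/s (n(g, s) = s*(-1/3) + g/s = -s/3 + g/s)
j = -1/3 (j = 1/(-3) = -1/3 ≈ -0.33333)
N = 65/3 (N = (30*(-1/3*2 - 3/2))*(-1/3) = (30*(-2/3 - 3*1/2))*(-1/3) = (30*(-2/3 - 3/2))*(-1/3) = (30*(-13/6))*(-1/3) = -65*(-1/3) = 65/3 ≈ 21.667)
31054/N = 31054/(65/3) = 31054*(3/65) = 93162/65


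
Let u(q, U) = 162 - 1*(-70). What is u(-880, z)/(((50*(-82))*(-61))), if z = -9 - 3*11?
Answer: 58/62525 ≈ 0.00092763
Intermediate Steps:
z = -42 (z = -9 - 33 = -42)
u(q, U) = 232 (u(q, U) = 162 + 70 = 232)
u(-880, z)/(((50*(-82))*(-61))) = 232/(((50*(-82))*(-61))) = 232/((-4100*(-61))) = 232/250100 = 232*(1/250100) = 58/62525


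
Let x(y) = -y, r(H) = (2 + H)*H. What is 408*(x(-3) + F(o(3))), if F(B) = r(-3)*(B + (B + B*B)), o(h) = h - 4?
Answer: 0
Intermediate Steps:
o(h) = -4 + h
r(H) = H*(2 + H)
F(B) = 3*B**2 + 6*B (F(B) = (-3*(2 - 3))*(B + (B + B*B)) = (-3*(-1))*(B + (B + B**2)) = 3*(B**2 + 2*B) = 3*B**2 + 6*B)
408*(x(-3) + F(o(3))) = 408*(-1*(-3) + 3*(-4 + 3)*(2 + (-4 + 3))) = 408*(3 + 3*(-1)*(2 - 1)) = 408*(3 + 3*(-1)*1) = 408*(3 - 3) = 408*0 = 0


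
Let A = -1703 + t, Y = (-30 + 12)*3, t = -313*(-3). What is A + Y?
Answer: -818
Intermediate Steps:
t = 939
Y = -54 (Y = -18*3 = -54)
A = -764 (A = -1703 + 939 = -764)
A + Y = -764 - 54 = -818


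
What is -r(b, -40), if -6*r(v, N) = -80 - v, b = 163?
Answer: -81/2 ≈ -40.500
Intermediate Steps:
r(v, N) = 40/3 + v/6 (r(v, N) = -(-80 - v)/6 = 40/3 + v/6)
-r(b, -40) = -(40/3 + (⅙)*163) = -(40/3 + 163/6) = -1*81/2 = -81/2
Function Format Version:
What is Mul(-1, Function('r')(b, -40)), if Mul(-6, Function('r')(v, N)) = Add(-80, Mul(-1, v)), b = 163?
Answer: Rational(-81, 2) ≈ -40.500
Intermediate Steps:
Function('r')(v, N) = Add(Rational(40, 3), Mul(Rational(1, 6), v)) (Function('r')(v, N) = Mul(Rational(-1, 6), Add(-80, Mul(-1, v))) = Add(Rational(40, 3), Mul(Rational(1, 6), v)))
Mul(-1, Function('r')(b, -40)) = Mul(-1, Add(Rational(40, 3), Mul(Rational(1, 6), 163))) = Mul(-1, Add(Rational(40, 3), Rational(163, 6))) = Mul(-1, Rational(81, 2)) = Rational(-81, 2)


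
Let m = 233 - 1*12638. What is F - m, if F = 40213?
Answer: 52618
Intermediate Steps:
m = -12405 (m = 233 - 12638 = -12405)
F - m = 40213 - 1*(-12405) = 40213 + 12405 = 52618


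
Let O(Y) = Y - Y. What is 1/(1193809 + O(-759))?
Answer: 1/1193809 ≈ 8.3765e-7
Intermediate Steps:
O(Y) = 0
1/(1193809 + O(-759)) = 1/(1193809 + 0) = 1/1193809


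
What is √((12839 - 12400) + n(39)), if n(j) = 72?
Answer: √511 ≈ 22.605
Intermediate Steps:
√((12839 - 12400) + n(39)) = √((12839 - 12400) + 72) = √(439 + 72) = √511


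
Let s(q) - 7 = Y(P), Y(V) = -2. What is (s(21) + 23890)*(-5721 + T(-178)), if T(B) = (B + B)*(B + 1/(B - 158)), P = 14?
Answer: 38570010705/28 ≈ 1.3775e+9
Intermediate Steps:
s(q) = 5 (s(q) = 7 - 2 = 5)
T(B) = 2*B*(B + 1/(-158 + B)) (T(B) = (2*B)*(B + 1/(-158 + B)) = 2*B*(B + 1/(-158 + B)))
(s(21) + 23890)*(-5721 + T(-178)) = (5 + 23890)*(-5721 + 2*(-178)*(1 + (-178)**2 - 158*(-178))/(-158 - 178)) = 23895*(-5721 + 2*(-178)*(1 + 31684 + 28124)/(-336)) = 23895*(-5721 + 2*(-178)*(-1/336)*59809) = 23895*(-5721 + 5323001/84) = 23895*(4842437/84) = 38570010705/28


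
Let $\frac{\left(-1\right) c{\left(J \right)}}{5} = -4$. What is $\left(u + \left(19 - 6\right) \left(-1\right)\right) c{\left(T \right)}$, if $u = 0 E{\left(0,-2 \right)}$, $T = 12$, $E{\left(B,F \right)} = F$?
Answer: $-260$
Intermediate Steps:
$c{\left(J \right)} = 20$ ($c{\left(J \right)} = \left(-5\right) \left(-4\right) = 20$)
$u = 0$ ($u = 0 \left(-2\right) = 0$)
$\left(u + \left(19 - 6\right) \left(-1\right)\right) c{\left(T \right)} = \left(0 + \left(19 - 6\right) \left(-1\right)\right) 20 = \left(0 + 13 \left(-1\right)\right) 20 = \left(0 - 13\right) 20 = \left(-13\right) 20 = -260$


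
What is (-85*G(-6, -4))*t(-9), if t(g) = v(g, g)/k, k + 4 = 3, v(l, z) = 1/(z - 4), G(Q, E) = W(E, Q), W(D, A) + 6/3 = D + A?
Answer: 1020/13 ≈ 78.462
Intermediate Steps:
W(D, A) = -2 + A + D (W(D, A) = -2 + (D + A) = -2 + (A + D) = -2 + A + D)
G(Q, E) = -2 + E + Q (G(Q, E) = -2 + Q + E = -2 + E + Q)
v(l, z) = 1/(-4 + z)
k = -1 (k = -4 + 3 = -1)
t(g) = -1/(-4 + g) (t(g) = 1/((-4 + g)*(-1)) = -1/(-4 + g))
(-85*G(-6, -4))*t(-9) = (-85*(-2 - 4 - 6))*(-1/(-4 - 9)) = (-85*(-12))*(-1/(-13)) = 1020*(-1*(-1/13)) = 1020*(1/13) = 1020/13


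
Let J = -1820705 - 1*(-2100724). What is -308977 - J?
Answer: -588996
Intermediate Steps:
J = 280019 (J = -1820705 + 2100724 = 280019)
-308977 - J = -308977 - 1*280019 = -308977 - 280019 = -588996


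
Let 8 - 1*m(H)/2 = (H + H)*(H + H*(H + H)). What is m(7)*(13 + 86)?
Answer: -289476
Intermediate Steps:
m(H) = 16 - 4*H*(H + 2*H**2) (m(H) = 16 - 2*(H + H)*(H + H*(H + H)) = 16 - 2*2*H*(H + H*(2*H)) = 16 - 2*2*H*(H + 2*H**2) = 16 - 4*H*(H + 2*H**2))
m(7)*(13 + 86) = (16 - 8*7**3 - 4*7**2)*(13 + 86) = (16 - 8*343 - 4*49)*99 = (16 - 2744 - 196)*99 = -2924*99 = -289476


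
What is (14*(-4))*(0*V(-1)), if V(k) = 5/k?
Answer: 0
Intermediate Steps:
(14*(-4))*(0*V(-1)) = (14*(-4))*(0*(5/(-1))) = -0*5*(-1) = -0*(-5) = -56*0 = 0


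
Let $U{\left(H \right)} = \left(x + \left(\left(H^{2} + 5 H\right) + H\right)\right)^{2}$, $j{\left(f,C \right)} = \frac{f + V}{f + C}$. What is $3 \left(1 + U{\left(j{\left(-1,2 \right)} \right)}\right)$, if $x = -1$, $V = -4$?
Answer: $111$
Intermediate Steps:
$j{\left(f,C \right)} = \frac{-4 + f}{C + f}$ ($j{\left(f,C \right)} = \frac{f - 4}{f + C} = \frac{-4 + f}{C + f}$)
$U{\left(H \right)} = \left(-1 + H^{2} + 6 H\right)^{2}$ ($U{\left(H \right)} = \left(-1 + \left(\left(H^{2} + 5 H\right) + H\right)\right)^{2} = \left(-1 + \left(H^{2} + 6 H\right)\right)^{2} = \left(-1 + H^{2} + 6 H\right)^{2}$)
$3 \left(1 + U{\left(j{\left(-1,2 \right)} \right)}\right) = 3 \left(1 + \left(-1 + \left(\frac{-4 - 1}{2 - 1}\right)^{2} + 6 \frac{-4 - 1}{2 - 1}\right)^{2}\right) = 3 \left(1 + \left(-1 + \left(1^{-1} \left(-5\right)\right)^{2} + 6 \cdot 1^{-1} \left(-5\right)\right)^{2}\right) = 3 \left(1 + \left(-1 + \left(1 \left(-5\right)\right)^{2} + 6 \cdot 1 \left(-5\right)\right)^{2}\right) = 3 \left(1 + \left(-1 + \left(-5\right)^{2} + 6 \left(-5\right)\right)^{2}\right) = 3 \left(1 + \left(-1 + 25 - 30\right)^{2}\right) = 3 \left(1 + \left(-6\right)^{2}\right) = 3 \left(1 + 36\right) = 3 \cdot 37 = 111$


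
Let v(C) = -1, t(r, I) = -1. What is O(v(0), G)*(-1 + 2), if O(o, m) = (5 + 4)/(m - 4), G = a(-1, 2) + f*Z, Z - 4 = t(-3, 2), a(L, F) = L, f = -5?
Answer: -9/20 ≈ -0.45000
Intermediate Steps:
Z = 3 (Z = 4 - 1 = 3)
G = -16 (G = -1 - 5*3 = -1 - 15 = -16)
O(o, m) = 9/(-4 + m)
O(v(0), G)*(-1 + 2) = (9/(-4 - 16))*(-1 + 2) = (9/(-20))*1 = (9*(-1/20))*1 = -9/20*1 = -9/20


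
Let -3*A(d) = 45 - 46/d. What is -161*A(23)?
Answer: 6923/3 ≈ 2307.7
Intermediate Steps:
A(d) = -15 + 46/(3*d) (A(d) = -(45 - 46/d)/3 = -15 + 46/(3*d))
-161*A(23) = -161*(-15 + (46/3)/23) = -161*(-15 + (46/3)*(1/23)) = -161*(-15 + 2/3) = -161*(-43/3) = 6923/3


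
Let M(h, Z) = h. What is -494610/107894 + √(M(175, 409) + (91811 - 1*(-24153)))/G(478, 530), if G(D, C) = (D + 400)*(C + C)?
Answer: -247305/53947 + √116139/930680 ≈ -4.5839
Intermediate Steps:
G(D, C) = 2*C*(400 + D) (G(D, C) = (400 + D)*(2*C) = 2*C*(400 + D))
-494610/107894 + √(M(175, 409) + (91811 - 1*(-24153)))/G(478, 530) = -494610/107894 + √(175 + (91811 - 1*(-24153)))/((2*530*(400 + 478))) = -494610*1/107894 + √(175 + (91811 + 24153))/((2*530*878)) = -247305/53947 + √(175 + 115964)/930680 = -247305/53947 + √116139*(1/930680) = -247305/53947 + √116139/930680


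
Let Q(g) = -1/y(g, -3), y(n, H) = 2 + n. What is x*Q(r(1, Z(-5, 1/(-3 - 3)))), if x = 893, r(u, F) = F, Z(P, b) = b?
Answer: -5358/11 ≈ -487.09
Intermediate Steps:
Q(g) = -1/(2 + g)
x*Q(r(1, Z(-5, 1/(-3 - 3)))) = 893*(-1/(2 + 1/(-3 - 3))) = 893*(-1/(2 + 1/(-6))) = 893*(-1/(2 - 1/6)) = 893*(-1/11/6) = 893*(-1*6/11) = 893*(-6/11) = -5358/11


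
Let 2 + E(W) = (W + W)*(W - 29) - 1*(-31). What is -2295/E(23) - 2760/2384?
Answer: 598695/73606 ≈ 8.1338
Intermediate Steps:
E(W) = 29 + 2*W*(-29 + W) (E(W) = -2 + ((W + W)*(W - 29) - 1*(-31)) = -2 + ((2*W)*(-29 + W) + 31) = -2 + (2*W*(-29 + W) + 31) = -2 + (31 + 2*W*(-29 + W)) = 29 + 2*W*(-29 + W))
-2295/E(23) - 2760/2384 = -2295/(29 - 58*23 + 2*23**2) - 2760/2384 = -2295/(29 - 1334 + 2*529) - 2760*1/2384 = -2295/(29 - 1334 + 1058) - 345/298 = -2295/(-247) - 345/298 = -2295*(-1/247) - 345/298 = 2295/247 - 345/298 = 598695/73606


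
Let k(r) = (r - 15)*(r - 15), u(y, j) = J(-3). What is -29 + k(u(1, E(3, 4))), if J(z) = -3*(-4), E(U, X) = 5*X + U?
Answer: -20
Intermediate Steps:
E(U, X) = U + 5*X
J(z) = 12
u(y, j) = 12
k(r) = (-15 + r)² (k(r) = (-15 + r)*(-15 + r) = (-15 + r)²)
-29 + k(u(1, E(3, 4))) = -29 + (-15 + 12)² = -29 + (-3)² = -29 + 9 = -20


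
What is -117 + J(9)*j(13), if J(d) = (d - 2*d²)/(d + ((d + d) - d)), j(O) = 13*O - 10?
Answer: -2937/2 ≈ -1468.5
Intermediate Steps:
j(O) = -10 + 13*O
J(d) = (d - 2*d²)/(2*d) (J(d) = (d - 2*d²)/(d + (2*d - d)) = (d - 2*d²)/(d + d) = (d - 2*d²)/((2*d)) = (d - 2*d²)*(1/(2*d)) = (d - 2*d²)/(2*d))
-117 + J(9)*j(13) = -117 + (½ - 1*9)*(-10 + 13*13) = -117 + (½ - 9)*(-10 + 169) = -117 - 17/2*159 = -117 - 2703/2 = -2937/2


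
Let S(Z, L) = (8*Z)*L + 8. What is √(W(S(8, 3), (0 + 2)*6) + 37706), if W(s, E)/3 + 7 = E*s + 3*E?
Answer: √44993 ≈ 212.12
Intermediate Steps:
S(Z, L) = 8 + 8*L*Z (S(Z, L) = 8*L*Z + 8 = 8 + 8*L*Z)
W(s, E) = -21 + 9*E + 3*E*s (W(s, E) = -21 + 3*(E*s + 3*E) = -21 + 3*(3*E + E*s) = -21 + (9*E + 3*E*s) = -21 + 9*E + 3*E*s)
√(W(S(8, 3), (0 + 2)*6) + 37706) = √((-21 + 9*((0 + 2)*6) + 3*((0 + 2)*6)*(8 + 8*3*8)) + 37706) = √((-21 + 9*(2*6) + 3*(2*6)*(8 + 192)) + 37706) = √((-21 + 9*12 + 3*12*200) + 37706) = √((-21 + 108 + 7200) + 37706) = √(7287 + 37706) = √44993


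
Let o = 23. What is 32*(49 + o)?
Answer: 2304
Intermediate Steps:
32*(49 + o) = 32*(49 + 23) = 32*72 = 2304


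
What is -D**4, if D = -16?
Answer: -65536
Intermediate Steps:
-D**4 = -1*(-16)**4 = -1*65536 = -65536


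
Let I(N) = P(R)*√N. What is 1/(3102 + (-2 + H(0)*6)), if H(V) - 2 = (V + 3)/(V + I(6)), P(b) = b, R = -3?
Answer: 1556/4842269 + √6/9684538 ≈ 0.00032159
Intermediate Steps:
I(N) = -3*√N
H(V) = 2 + (3 + V)/(V - 3*√6) (H(V) = 2 + (V + 3)/(V - 3*√6) = 2 + (3 + V)/(V - 3*√6))
1/(3102 + (-2 + H(0)*6)) = 1/(3102 + (-2 + (3*(1 + 0 - 2*√6)/(0 - 3*√6))*6)) = 1/(3102 + (-2 + (3*(1 - 2*√6)/((-3*√6)))*6)) = 1/(3102 + (-2 + (3*(-√6/18)*(1 - 2*√6))*6)) = 1/(3102 + (-2 - √6*(1 - 2*√6)/6*6)) = 1/(3102 + (-2 - √6*(1 - 2*√6))) = 1/(3100 - √6*(1 - 2*√6))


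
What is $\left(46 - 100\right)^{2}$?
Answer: $2916$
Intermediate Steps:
$\left(46 - 100\right)^{2} = \left(-54\right)^{2} = 2916$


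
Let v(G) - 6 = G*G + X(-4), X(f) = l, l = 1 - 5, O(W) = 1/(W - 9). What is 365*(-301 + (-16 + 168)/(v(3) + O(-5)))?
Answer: -16032625/153 ≈ -1.0479e+5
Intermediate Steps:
O(W) = 1/(-9 + W)
l = -4
X(f) = -4
v(G) = 2 + G² (v(G) = 6 + (G*G - 4) = 6 + (G² - 4) = 6 + (-4 + G²) = 2 + G²)
365*(-301 + (-16 + 168)/(v(3) + O(-5))) = 365*(-301 + (-16 + 168)/((2 + 3²) + 1/(-9 - 5))) = 365*(-301 + 152/((2 + 9) + 1/(-14))) = 365*(-301 + 152/(11 - 1/14)) = 365*(-301 + 152/(153/14)) = 365*(-301 + 152*(14/153)) = 365*(-301 + 2128/153) = 365*(-43925/153) = -16032625/153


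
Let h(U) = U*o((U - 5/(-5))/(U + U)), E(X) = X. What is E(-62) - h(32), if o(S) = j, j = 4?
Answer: -190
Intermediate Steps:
o(S) = 4
h(U) = 4*U (h(U) = U*4 = 4*U)
E(-62) - h(32) = -62 - 4*32 = -62 - 1*128 = -62 - 128 = -190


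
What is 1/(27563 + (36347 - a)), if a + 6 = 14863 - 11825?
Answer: 1/60878 ≈ 1.6426e-5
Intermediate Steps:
a = 3032 (a = -6 + (14863 - 11825) = -6 + 3038 = 3032)
1/(27563 + (36347 - a)) = 1/(27563 + (36347 - 1*3032)) = 1/(27563 + (36347 - 3032)) = 1/(27563 + 33315) = 1/60878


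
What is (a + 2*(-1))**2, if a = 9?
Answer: 49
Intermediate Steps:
(a + 2*(-1))**2 = (9 + 2*(-1))**2 = (9 - 2)**2 = 7**2 = 49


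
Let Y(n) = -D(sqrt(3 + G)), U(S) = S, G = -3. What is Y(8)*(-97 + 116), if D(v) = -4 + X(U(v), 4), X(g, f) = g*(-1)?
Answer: 76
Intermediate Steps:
X(g, f) = -g
D(v) = -4 - v
Y(n) = 4 (Y(n) = -(-4 - sqrt(3 - 3)) = -(-4 - sqrt(0)) = -(-4 - 1*0) = -(-4 + 0) = -1*(-4) = 4)
Y(8)*(-97 + 116) = 4*(-97 + 116) = 4*19 = 76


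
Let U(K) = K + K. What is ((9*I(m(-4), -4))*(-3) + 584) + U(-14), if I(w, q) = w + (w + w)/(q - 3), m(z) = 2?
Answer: 3622/7 ≈ 517.43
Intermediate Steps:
U(K) = 2*K
I(w, q) = w + 2*w/(-3 + q) (I(w, q) = w + (2*w)/(-3 + q) = w + 2*w/(-3 + q))
((9*I(m(-4), -4))*(-3) + 584) + U(-14) = ((9*(2*(-1 - 4)/(-3 - 4)))*(-3) + 584) + 2*(-14) = ((9*(2*(-5)/(-7)))*(-3) + 584) - 28 = ((9*(2*(-1/7)*(-5)))*(-3) + 584) - 28 = ((9*(10/7))*(-3) + 584) - 28 = ((90/7)*(-3) + 584) - 28 = (-270/7 + 584) - 28 = 3818/7 - 28 = 3622/7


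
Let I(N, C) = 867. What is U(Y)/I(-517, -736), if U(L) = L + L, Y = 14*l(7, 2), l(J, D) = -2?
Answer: -56/867 ≈ -0.064591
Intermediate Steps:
Y = -28 (Y = 14*(-2) = -28)
U(L) = 2*L
U(Y)/I(-517, -736) = (2*(-28))/867 = -56*1/867 = -56/867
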